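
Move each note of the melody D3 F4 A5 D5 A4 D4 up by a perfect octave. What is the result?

D4 F5 A6 D6 A5 D5

A perfect octave up from D3 gives D4.
A perfect octave up from F4 gives F5.
A5 up a perfect octave is A6.
A perfect octave up from D5 gives D6.
A4: an octave up reaches A, and 12 semitones makes it A5.
D4: an octave up reaches D, and 12 semitones makes it D5.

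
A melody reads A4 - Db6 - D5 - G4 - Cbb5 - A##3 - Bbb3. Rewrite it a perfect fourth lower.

E4 Ab5 A4 D4 Gbb4 E##3 Fb3

A4 gives E4
Db6 gives Ab5
D5 gives A4
G4 gives D4
Cbb5 gives Gbb4
A##3 gives E##3
Bbb3 gives Fb3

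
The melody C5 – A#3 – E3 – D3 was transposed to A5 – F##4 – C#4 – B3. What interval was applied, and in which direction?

up a major sixth

Take the first pair: C5 → A5. C to A spans 6 letter names, so the interval is some kind of sixth.
C5 to A5 is 9 semitones, which makes it a major sixth; the second version is higher, so the direction is up.
Checking another pair — D3 → B3 — gives the same interval.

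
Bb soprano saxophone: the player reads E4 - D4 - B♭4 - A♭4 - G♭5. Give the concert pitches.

The Bb soprano saxophone sounds a major second below written, so transpose each written note down a major second.
E4 → D4
D4 → C4
Bb4 → Ab4
Ab4 → Gb4
Gb5 → Fb5

D4 C4 Ab4 Gb4 Fb5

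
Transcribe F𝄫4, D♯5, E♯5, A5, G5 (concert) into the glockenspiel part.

Written C4 sounds as C6 on the glockenspiel, so concert pitches are written a perfect fifteenth down.
Fbb4 -> Fbb2
D#5 -> D#3
E#5 -> E#3
A5 -> A3
G5 -> G3

Fbb2 D#3 E#3 A3 G3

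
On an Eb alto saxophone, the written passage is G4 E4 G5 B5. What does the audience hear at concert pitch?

The Eb alto saxophone sounds a major sixth below written, so transpose each written note down a major sixth.
G4 -> Bb3
E4 -> G3
G5 -> Bb4
B5 -> D5

Bb3 G3 Bb4 D5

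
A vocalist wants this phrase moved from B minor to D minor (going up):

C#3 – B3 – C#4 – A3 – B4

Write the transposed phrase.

E3 D4 E4 C4 D5

From B up to D is a minor third; apply that to each pitch.
C#3 becomes E3
B3 becomes D4
C#4 becomes E4
A3 becomes C4
B4 becomes D5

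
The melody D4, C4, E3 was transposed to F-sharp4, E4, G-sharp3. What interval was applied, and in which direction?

up a major third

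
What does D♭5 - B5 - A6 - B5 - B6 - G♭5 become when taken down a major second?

Db5 → Cb5
B5 → A5
A6 → G6
B5 → A5
B6 → A6
Gb5 → Fb5

Cb5 A5 G6 A5 A6 Fb5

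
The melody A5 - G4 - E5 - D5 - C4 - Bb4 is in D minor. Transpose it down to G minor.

D5 C4 A4 G4 F3 Eb4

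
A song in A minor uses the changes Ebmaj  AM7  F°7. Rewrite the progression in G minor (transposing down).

A minor down to G minor is a major second; each chord root moves by that interval while the quality stays the same.
Ebmaj: root Eb down a major second → Db, giving Dbmaj.
AM7: root A down a major second → G, giving GM7.
F°7: root F down a major second → Eb, giving Eb°7.

Dbmaj GM7 Eb°7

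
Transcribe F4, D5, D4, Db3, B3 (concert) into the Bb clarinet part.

G4 E5 E4 Eb3 C#4

The Bb clarinet sounds a major second below written, so the written part must be a major second above concert — transpose each note up.
F4 gives G4
D5 gives E5
D4 gives E4
Db3 gives Eb3
B3 gives C#4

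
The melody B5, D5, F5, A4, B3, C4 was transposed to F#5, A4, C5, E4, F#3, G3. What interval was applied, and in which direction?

From B5 to F#5 is 4 letter names — a fourth of some quality.
F#5 to B5 is 5 semitones, which makes it a perfect fourth; the second version is lower, so the direction is down.
Checking another pair — C4 → G3 — gives the same interval.

down a perfect fourth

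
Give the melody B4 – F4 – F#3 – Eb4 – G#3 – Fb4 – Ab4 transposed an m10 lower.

G#3 D3 D#2 C3 E#2 Db3 F3

B4 down a minor tenth is G#3.
F4 down a minor tenth is D3.
F#3: a tenth down reaches D, and 15 semitones makes it D#2.
A minor tenth down from Eb4 gives C3.
A minor tenth down from G#3 gives E#2.
A minor tenth down from Fb4 gives Db3.
Ab4 down a minor tenth is F3.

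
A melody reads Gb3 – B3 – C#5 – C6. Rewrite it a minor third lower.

Eb3 G#3 A#4 A5

Gb3: a third down reaches E, and 3 semitones makes it Eb3.
B3 down a minor third is G#3.
A minor third down from C#5 gives A#4.
C6: a third down reaches A, and 3 semitones makes it A5.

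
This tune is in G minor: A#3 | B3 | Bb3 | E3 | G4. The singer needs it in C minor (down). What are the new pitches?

From G down to C is a perfect fifth; apply that to each pitch.
A#3 → D#3
B3 → E3
Bb3 → Eb3
E3 → A2
G4 → C4

D#3 E3 Eb3 A2 C4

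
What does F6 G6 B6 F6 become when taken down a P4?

C6 D6 F#6 C6

F6 becomes C6
G6 becomes D6
B6 becomes F#6
F6 becomes C6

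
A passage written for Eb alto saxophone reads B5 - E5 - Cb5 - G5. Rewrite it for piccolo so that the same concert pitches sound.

D4 G3 Ebb3 Bb3

First find concert pitch: the Eb alto saxophone sounds a major sixth below written, so B5 E5 Cb5 G5 sounds D5 G4 Ebb4 Bb4.
Then write for piccolo: it sounds a perfect octave above written, so the part must be a perfect octave below concert.
D5 → D4
G4 → G3
Ebb4 → Ebb3
Bb4 → Bb3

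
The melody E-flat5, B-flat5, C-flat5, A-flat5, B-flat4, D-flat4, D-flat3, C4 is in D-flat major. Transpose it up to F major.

G5 D6 Eb5 C6 D5 F4 F3 E4

From D-flat up to F is a major third; apply that to each pitch.
Eb5 gives G5
Bb5 gives D6
Cb5 gives Eb5
Ab5 gives C6
Bb4 gives D5
Db4 gives F4
Db3 gives F3
C4 gives E4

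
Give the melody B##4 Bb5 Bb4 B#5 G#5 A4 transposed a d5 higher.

B##4 → F##5
Bb5 → Fb6
Bb4 → Fb5
B#5 → F#6
G#5 → D6
A4 → Eb5

F##5 Fb6 Fb5 F#6 D6 Eb5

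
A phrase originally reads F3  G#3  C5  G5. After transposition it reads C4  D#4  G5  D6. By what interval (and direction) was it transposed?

up a perfect fifth

From F3 to C4 is 5 letter names — a fifth of some quality.
F3 to C4 is 7 semitones, which makes it a perfect fifth; the second version is higher, so the direction is up.
Checking another pair — G5 → D6 — gives the same interval.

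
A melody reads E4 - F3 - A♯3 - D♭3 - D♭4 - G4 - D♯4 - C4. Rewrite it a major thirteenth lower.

E4 → G2
F3 → Ab1
A#3 → C#2
Db3 → Fb1
Db4 → Fb2
G4 → Bb2
D#4 → F#2
C4 → Eb2

G2 Ab1 C#2 Fb1 Fb2 Bb2 F#2 Eb2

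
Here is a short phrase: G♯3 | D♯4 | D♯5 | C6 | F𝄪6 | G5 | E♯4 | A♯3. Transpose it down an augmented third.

Eb3 Bb3 Bb4 Abb5 D6 Ebb5 C4 F3

G#3 gives Eb3
D#4 gives Bb3
D#5 gives Bb4
C6 gives Abb5
F##6 gives D6
G5 gives Ebb5
E#4 gives C4
A#3 gives F3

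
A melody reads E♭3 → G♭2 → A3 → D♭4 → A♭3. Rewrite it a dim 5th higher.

Eb3 becomes Bbb3
Gb2 becomes Dbb3
A3 becomes Eb4
Db4 becomes Abb4
Ab3 becomes Ebb4

Bbb3 Dbb3 Eb4 Abb4 Ebb4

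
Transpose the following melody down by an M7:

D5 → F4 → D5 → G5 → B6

D5 down a major seventh is Eb4.
F4: a seventh down reaches G, and 11 semitones makes it Gb3.
A major seventh down from D5 gives Eb4.
A major seventh down from G5 gives Ab4.
A major seventh down from B6 gives C6.

Eb4 Gb3 Eb4 Ab4 C6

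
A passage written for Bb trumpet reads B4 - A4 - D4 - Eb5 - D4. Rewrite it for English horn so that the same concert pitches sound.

E5 D5 G4 Ab5 G4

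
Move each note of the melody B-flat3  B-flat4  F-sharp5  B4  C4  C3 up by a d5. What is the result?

Bb3 up a diminished fifth is Fb4.
Bb4: a fifth up reaches F, and 6 semitones makes it Fb5.
F#5: a fifth up reaches C, and 6 semitones makes it C6.
B4: a fifth up reaches F, and 6 semitones makes it F5.
C4 up a diminished fifth is Gb4.
C3: a fifth up reaches G, and 6 semitones makes it Gb3.

Fb4 Fb5 C6 F5 Gb4 Gb3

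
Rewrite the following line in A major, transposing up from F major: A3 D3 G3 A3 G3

C#4 F#3 B3 C#4 B3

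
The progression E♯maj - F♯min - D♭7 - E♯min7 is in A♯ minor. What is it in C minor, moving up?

Gmaj Abmin Fbb7 Gmin7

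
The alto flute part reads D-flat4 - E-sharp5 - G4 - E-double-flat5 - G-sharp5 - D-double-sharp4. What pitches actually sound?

Ab3 B#4 D4 Bbb4 D#5 A##3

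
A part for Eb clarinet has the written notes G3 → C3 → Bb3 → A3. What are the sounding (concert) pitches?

Bb3 Eb3 Db4 C4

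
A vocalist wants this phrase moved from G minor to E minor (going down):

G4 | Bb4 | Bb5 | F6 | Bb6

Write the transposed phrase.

E4 G4 G5 D6 G6

From G down to E is a minor third; apply that to each pitch.
G4 → E4
Bb4 → G4
Bb5 → G5
F6 → D6
Bb6 → G6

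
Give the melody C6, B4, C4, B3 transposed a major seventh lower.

Db5 C4 Db3 C3

C6 becomes Db5
B4 becomes C4
C4 becomes Db3
B3 becomes C3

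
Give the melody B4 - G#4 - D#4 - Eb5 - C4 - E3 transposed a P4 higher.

E5 C#5 G#4 Ab5 F4 A3

B4: a fourth up reaches E, and 5 semitones makes it E5.
G#4 up a perfect fourth is C#5.
D#4 up a perfect fourth is G#4.
Eb5 up a perfect fourth is Ab5.
C4 up a perfect fourth is F4.
A perfect fourth up from E3 gives A3.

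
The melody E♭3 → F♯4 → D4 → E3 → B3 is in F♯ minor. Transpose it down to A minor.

From F♯ down to A is a major sixth; apply that to each pitch.
Eb3 becomes Gb2
F#4 becomes A3
D4 becomes F3
E3 becomes G2
B3 becomes D3

Gb2 A3 F3 G2 D3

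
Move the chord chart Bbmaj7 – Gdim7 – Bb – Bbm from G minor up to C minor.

G minor up to C minor is a perfect fourth; each chord root moves by that interval while the quality stays the same.
Bbmaj7: root Bb up a perfect fourth → Eb, giving Ebmaj7.
Gdim7: root G up a perfect fourth → C, giving Cdim7.
Bb: root Bb up a perfect fourth → Eb, giving Eb.
Bbm: root Bb up a perfect fourth → Eb, giving Ebm.

Ebmaj7 Cdim7 Eb Ebm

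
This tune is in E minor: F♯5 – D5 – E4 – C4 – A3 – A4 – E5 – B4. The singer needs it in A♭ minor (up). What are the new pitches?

E minor to A♭ minor up is a diminished fourth, so every note moves up by that interval.
F#5 becomes Bb5
D5 becomes Gb5
E4 becomes Ab4
C4 becomes Fb4
A3 becomes Db4
A4 becomes Db5
E5 becomes Ab5
B4 becomes Eb5

Bb5 Gb5 Ab4 Fb4 Db4 Db5 Ab5 Eb5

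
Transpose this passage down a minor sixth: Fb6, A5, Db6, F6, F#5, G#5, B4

Ab5 C#5 F5 A5 A#4 B#4 D#4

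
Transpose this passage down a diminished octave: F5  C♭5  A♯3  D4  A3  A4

F5 becomes F#4
Cb5 becomes C4
A#3 becomes A##2
D4 becomes D#3
A3 becomes A#2
A4 becomes A#3

F#4 C4 A##2 D#3 A#2 A#3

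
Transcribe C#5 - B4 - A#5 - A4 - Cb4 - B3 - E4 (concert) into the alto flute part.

F#5 E5 D#6 D5 Fb4 E4 A4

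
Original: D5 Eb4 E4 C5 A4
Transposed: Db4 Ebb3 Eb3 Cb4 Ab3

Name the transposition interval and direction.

down an augmented octave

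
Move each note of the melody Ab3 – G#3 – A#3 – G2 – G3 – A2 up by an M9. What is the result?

Ab3: a ninth up reaches B, and 14 semitones makes it Bb4.
G#3: a ninth up reaches A, and 14 semitones makes it A#4.
A major ninth up from A#3 gives B#4.
G2 up a major ninth is A3.
G3 up a major ninth is A4.
A2: a ninth up reaches B, and 14 semitones makes it B3.

Bb4 A#4 B#4 A3 A4 B3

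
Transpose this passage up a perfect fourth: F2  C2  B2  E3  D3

Bb2 F2 E3 A3 G3

A perfect fourth up from F2 gives Bb2.
C2: a fourth up reaches F, and 5 semitones makes it F2.
A perfect fourth up from B2 gives E3.
E3: a fourth up reaches A, and 5 semitones makes it A3.
D3 up a perfect fourth is G3.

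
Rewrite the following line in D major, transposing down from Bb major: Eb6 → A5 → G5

Bb major to D major down is a minor sixth, so every note moves down by that interval.
Eb6 to G5
A5 to C#5
G5 to B4

G5 C#5 B4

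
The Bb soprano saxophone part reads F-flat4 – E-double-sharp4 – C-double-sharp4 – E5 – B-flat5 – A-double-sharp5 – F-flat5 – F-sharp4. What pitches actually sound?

Ebb4 D##4 B#3 D5 Ab5 G##5 Ebb5 E4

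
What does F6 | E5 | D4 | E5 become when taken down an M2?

Eb6 D5 C4 D5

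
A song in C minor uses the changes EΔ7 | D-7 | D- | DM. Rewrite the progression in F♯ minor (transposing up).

C minor up to F♯ minor is an augmented fourth; each chord root moves by that interval while the quality stays the same.
EΔ7: root E up an augmented fourth → A#, giving A#Δ7.
D-7: root D up an augmented fourth → G#, giving G#-7.
D-: root D up an augmented fourth → G#, giving G#-.
DM: root D up an augmented fourth → G#, giving G#M.

A#Δ7 G#-7 G#- G#M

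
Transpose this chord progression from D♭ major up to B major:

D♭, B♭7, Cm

D♭ major up to B major is an augmented sixth; each chord root moves by that interval while the quality stays the same.
D♭: root D♭ up an augmented sixth → B, giving B.
B♭7: root B♭ up an augmented sixth → G#, giving G#7.
Cm: root C up an augmented sixth → A#, giving A#m.

B G#7 A#m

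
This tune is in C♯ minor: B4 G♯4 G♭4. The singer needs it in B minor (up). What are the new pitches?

From C♯ up to B is a minor seventh; apply that to each pitch.
B4 gives A5
G#4 gives F#5
Gb4 gives Fb5

A5 F#5 Fb5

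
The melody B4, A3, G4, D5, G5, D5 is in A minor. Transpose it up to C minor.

A minor to C minor up is a minor third, so every note moves up by that interval.
B4 to D5
A3 to C4
G4 to Bb4
D5 to F5
G5 to Bb5
D5 to F5

D5 C4 Bb4 F5 Bb5 F5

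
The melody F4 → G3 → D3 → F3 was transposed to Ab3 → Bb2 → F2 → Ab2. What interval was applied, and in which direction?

down a major sixth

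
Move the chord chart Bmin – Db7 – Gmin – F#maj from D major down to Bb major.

Gmin Bbb7 Ebmin Dmaj

D major down to Bb major is a major third; each chord root moves by that interval while the quality stays the same.
Bmin: root B down a major third → G, giving Gmin.
Db7: root Db down a major third → Bbb, giving Bbb7.
Gmin: root G down a major third → Eb, giving Ebmin.
F#maj: root F# down a major third → D, giving Dmaj.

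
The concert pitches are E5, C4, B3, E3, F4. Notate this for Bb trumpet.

The Bb trumpet sounds a major second below written, so the written part must be a major second above concert — transpose each note up.
E5 to F#5
C4 to D4
B3 to C#4
E3 to F#3
F4 to G4

F#5 D4 C#4 F#3 G4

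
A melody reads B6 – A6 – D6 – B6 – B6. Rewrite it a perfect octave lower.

B5 A5 D5 B5 B5

B6 becomes B5
A6 becomes A5
D6 becomes D5
B6 becomes B5
B6 becomes B5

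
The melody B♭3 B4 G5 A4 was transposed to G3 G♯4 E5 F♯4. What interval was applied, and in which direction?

down a minor third

Take the first pair: Bb3 → G3. B to G spans 3 letter names, so the interval is some kind of third.
G3 to Bb3 is 3 semitones, which makes it a minor third; the second version is lower, so the direction is down.
Checking another pair — A4 → F#4 — gives the same interval.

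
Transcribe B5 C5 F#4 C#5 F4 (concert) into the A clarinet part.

D6 Eb5 A4 E5 Ab4

The A clarinet sounds a minor third below written, so the written part must be a minor third above concert — transpose each note up.
B5 becomes D6
C5 becomes Eb5
F#4 becomes A4
C#5 becomes E5
F4 becomes Ab4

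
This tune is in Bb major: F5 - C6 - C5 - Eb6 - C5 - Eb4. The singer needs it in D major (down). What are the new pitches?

From Bb down to D is a minor sixth; apply that to each pitch.
F5 becomes A4
C6 becomes E5
C5 becomes E4
Eb6 becomes G5
C5 becomes E4
Eb4 becomes G3

A4 E5 E4 G5 E4 G3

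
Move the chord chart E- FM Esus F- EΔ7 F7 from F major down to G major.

F#- GM F#sus G- F#Δ7 G7

F major down to G major is a minor seventh; each chord root moves by that interval while the quality stays the same.
E-: root E down a minor seventh → F#, giving F#-.
FM: root F down a minor seventh → G, giving GM.
Esus: root E down a minor seventh → F#, giving F#sus.
F-: root F down a minor seventh → G, giving G-.
EΔ7: root E down a minor seventh → F#, giving F#Δ7.
F7: root F down a minor seventh → G, giving G7.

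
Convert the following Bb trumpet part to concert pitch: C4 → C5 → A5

Bb3 Bb4 G5

The Bb trumpet sounds a major second below written, so transpose each written note down a major second.
C4 gives Bb3
C5 gives Bb4
A5 gives G5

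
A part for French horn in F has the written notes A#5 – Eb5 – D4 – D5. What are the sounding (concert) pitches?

The French horn in F sounds a perfect fifth below written, so transpose each written note down a perfect fifth.
A#5 to D#5
Eb5 to Ab4
D4 to G3
D5 to G4

D#5 Ab4 G3 G4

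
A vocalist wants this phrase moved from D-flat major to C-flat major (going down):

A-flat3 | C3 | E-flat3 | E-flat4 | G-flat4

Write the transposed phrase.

D-flat major to C-flat major down is a major second, so every note moves down by that interval.
Ab3 -> Gb3
C3 -> Bb2
Eb3 -> Db3
Eb4 -> Db4
Gb4 -> Fb4

Gb3 Bb2 Db3 Db4 Fb4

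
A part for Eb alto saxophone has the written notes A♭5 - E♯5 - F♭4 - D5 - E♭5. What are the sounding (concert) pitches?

Cb5 G#4 Abb3 F4 Gb4

The Eb alto saxophone sounds a major sixth below written, so transpose each written note down a major sixth.
Ab5 -> Cb5
E#5 -> G#4
Fb4 -> Abb3
D5 -> F4
Eb5 -> Gb4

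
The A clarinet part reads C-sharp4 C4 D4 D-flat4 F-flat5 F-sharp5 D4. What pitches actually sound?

Written C4 on the A clarinet sounds as A3, a minor third lower; apply that shift to every note.
C#4 gives A#3
C4 gives A3
D4 gives B3
Db4 gives Bb3
Fb5 gives Db5
F#5 gives D#5
D4 gives B3

A#3 A3 B3 Bb3 Db5 D#5 B3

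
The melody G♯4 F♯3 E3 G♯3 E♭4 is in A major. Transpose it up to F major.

E5 D4 C4 E4 Cb5

A major to F major up is a minor sixth, so every note moves up by that interval.
G#4 → E5
F#3 → D4
E3 → C4
G#3 → E4
Eb4 → Cb5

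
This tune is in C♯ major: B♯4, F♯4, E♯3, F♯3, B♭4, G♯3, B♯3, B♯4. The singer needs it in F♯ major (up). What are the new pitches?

C♯ major to F♯ major up is a perfect fourth, so every note moves up by that interval.
B#4 gives E#5
F#4 gives B4
E#3 gives A#3
F#3 gives B3
Bb4 gives Eb5
G#3 gives C#4
B#3 gives E#4
B#4 gives E#5

E#5 B4 A#3 B3 Eb5 C#4 E#4 E#5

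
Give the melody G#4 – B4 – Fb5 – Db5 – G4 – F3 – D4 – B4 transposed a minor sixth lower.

B#3 D#4 Ab4 F4 B3 A2 F#3 D#4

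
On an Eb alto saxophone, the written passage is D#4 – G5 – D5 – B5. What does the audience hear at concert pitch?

F#3 Bb4 F4 D5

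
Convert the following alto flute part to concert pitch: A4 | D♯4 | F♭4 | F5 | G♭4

The alto flute sounds a perfect fourth below written, so transpose each written note down a perfect fourth.
A4 to E4
D#4 to A#3
Fb4 to Cb4
F5 to C5
Gb4 to Db4

E4 A#3 Cb4 C5 Db4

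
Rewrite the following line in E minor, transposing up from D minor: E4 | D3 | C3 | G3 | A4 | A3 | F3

F#4 E3 D3 A3 B4 B3 G3

D minor to E minor up is a major second, so every note moves up by that interval.
E4 -> F#4
D3 -> E3
C3 -> D3
G3 -> A3
A4 -> B4
A3 -> B3
F3 -> G3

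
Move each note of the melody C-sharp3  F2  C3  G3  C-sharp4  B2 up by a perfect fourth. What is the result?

F#3 Bb2 F3 C4 F#4 E3

C#3: a fourth up reaches F, and 5 semitones makes it F#3.
F2 up a perfect fourth is Bb2.
C3 up a perfect fourth is F3.
A perfect fourth up from G3 gives C4.
C#4: a fourth up reaches F, and 5 semitones makes it F#4.
B2 up a perfect fourth is E3.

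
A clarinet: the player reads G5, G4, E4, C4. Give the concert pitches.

The A clarinet sounds a minor third below written, so transpose each written note down a minor third.
G5 gives E5
G4 gives E4
E4 gives C#4
C4 gives A3

E5 E4 C#4 A3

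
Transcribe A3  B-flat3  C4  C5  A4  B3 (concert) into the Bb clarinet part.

The Bb clarinet sounds a major second below written, so the written part must be a major second above concert — transpose each note up.
A3 to B3
Bb3 to C4
C4 to D4
C5 to D5
A4 to B4
B3 to C#4

B3 C4 D4 D5 B4 C#4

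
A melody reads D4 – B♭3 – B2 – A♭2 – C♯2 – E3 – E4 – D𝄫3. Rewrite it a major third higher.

F#4 D4 D#3 C3 E#2 G#3 G#4 Fb3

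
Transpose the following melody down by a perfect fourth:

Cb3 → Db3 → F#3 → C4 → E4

Cb3 to Gb2
Db3 to Ab2
F#3 to C#3
C4 to G3
E4 to B3

Gb2 Ab2 C#3 G3 B3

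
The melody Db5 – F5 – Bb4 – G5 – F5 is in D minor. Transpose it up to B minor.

Bb5 D6 G5 E6 D6

D minor to B minor up is a major sixth, so every note moves up by that interval.
Db5 to Bb5
F5 to D6
Bb4 to G5
G5 to E6
F5 to D6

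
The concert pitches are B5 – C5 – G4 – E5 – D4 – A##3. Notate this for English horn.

Written C4 sounds as F3 on the English horn, so concert pitches are written a perfect fifth up.
B5 becomes F#6
C5 becomes G5
G4 becomes D5
E5 becomes B5
D4 becomes A4
A##3 becomes E##4

F#6 G5 D5 B5 A4 E##4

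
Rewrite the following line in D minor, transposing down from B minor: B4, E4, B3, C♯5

From B down to D is a major sixth; apply that to each pitch.
B4 to D4
E4 to G3
B3 to D3
C#5 to E4

D4 G3 D3 E4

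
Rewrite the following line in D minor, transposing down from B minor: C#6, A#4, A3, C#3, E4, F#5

E5 C#4 C3 E2 G3 A4

From B down to D is a major sixth; apply that to each pitch.
C#6 gives E5
A#4 gives C#4
A3 gives C3
C#3 gives E2
E4 gives G3
F#5 gives A4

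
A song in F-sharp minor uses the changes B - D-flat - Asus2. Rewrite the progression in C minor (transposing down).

F Abb Ebsus2

F-sharp minor down to C minor is an augmented fourth; each chord root moves by that interval while the quality stays the same.
B: root B down an augmented fourth → F, giving F.
D-flat: root D-flat down an augmented fourth → Abb, giving Abb.
Asus2: root A down an augmented fourth → Eb, giving Ebsus2.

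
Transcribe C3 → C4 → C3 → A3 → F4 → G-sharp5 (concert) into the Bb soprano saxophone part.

Written C4 sounds as Bb3 on the Bb soprano saxophone, so concert pitches are written a major second up.
C3 -> D3
C4 -> D4
C3 -> D3
A3 -> B3
F4 -> G4
G#5 -> A#5

D3 D4 D3 B3 G4 A#5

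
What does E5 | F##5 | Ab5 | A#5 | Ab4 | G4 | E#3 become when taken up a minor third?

G5 A#5 Cb6 C#6 Cb5 Bb4 G#3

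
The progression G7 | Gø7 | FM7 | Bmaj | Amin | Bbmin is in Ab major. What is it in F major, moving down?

E7 Eø7 DM7 G#maj F#min Gmin

Ab major down to F major is a minor third; each chord root moves by that interval while the quality stays the same.
G7: root G down a minor third → E, giving E7.
Gø7: root G down a minor third → E, giving Eø7.
FM7: root F down a minor third → D, giving DM7.
Bmaj: root B down a minor third → G#, giving G#maj.
Amin: root A down a minor third → F#, giving F#min.
Bbmin: root Bb down a minor third → G, giving Gmin.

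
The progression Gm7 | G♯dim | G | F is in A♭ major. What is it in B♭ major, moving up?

A♭ major up to B♭ major is a major second; each chord root moves by that interval while the quality stays the same.
Gm7: root G up a major second → A, giving Am7.
G♯dim: root G♯ up a major second → A#, giving A#dim.
G: root G up a major second → A, giving A.
F: root F up a major second → G, giving G.

Am7 A#dim A G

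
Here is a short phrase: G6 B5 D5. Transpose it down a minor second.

F#6 A#5 C#5

G6 → F#6
B5 → A#5
D5 → C#5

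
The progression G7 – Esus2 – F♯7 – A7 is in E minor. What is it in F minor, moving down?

Ab7 Fsus2 G7 Bb7

E minor down to F minor is a major seventh; each chord root moves by that interval while the quality stays the same.
G7: root G down a major seventh → Ab, giving Ab7.
Esus2: root E down a major seventh → F, giving Fsus2.
F♯7: root F♯ down a major seventh → G, giving G7.
A7: root A down a major seventh → Bb, giving Bb7.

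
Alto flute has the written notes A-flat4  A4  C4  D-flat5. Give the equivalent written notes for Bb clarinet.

First find concert pitch: the alto flute sounds a perfect fourth below written, so A-flat4 A4 C4 D-flat5 sounds Eb4 E4 G3 Ab4.
Then write for Bb clarinet: it sounds a major second below written, so the part must be a major second above concert.
Eb4 → F4
E4 → F#4
G3 → A3
Ab4 → Bb4

F4 F#4 A3 Bb4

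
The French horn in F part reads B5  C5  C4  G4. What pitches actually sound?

E5 F4 F3 C4

Written C4 on the French horn in F sounds as F3, a perfect fifth lower; apply that shift to every note.
B5 → E5
C5 → F4
C4 → F3
G4 → C4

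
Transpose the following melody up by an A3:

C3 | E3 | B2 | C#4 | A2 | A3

C3 becomes E#3
E3 becomes G##3
B2 becomes D##3
C#4 becomes E##4
A2 becomes C##3
A3 becomes C##4

E#3 G##3 D##3 E##4 C##3 C##4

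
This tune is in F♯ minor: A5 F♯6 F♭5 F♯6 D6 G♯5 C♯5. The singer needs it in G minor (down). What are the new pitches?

F♯ minor to G minor down is a major seventh, so every note moves down by that interval.
A5 becomes Bb4
F#6 becomes G5
Fb5 becomes Gbb4
F#6 becomes G5
D6 becomes Eb5
G#5 becomes A4
C#5 becomes D4

Bb4 G5 Gbb4 G5 Eb5 A4 D4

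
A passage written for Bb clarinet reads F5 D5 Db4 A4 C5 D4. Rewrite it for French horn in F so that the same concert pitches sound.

First find concert pitch: the Bb clarinet sounds a major second below written, so F5 D5 Db4 A4 C5 D4 sounds Eb5 C5 Cb4 G4 Bb4 C4.
Then write for French horn in F: it sounds a perfect fifth below written, so the part must be a perfect fifth above concert.
Eb5 → Bb5
C5 → G5
Cb4 → Gb4
G4 → D5
Bb4 → F5
C4 → G4

Bb5 G5 Gb4 D5 F5 G4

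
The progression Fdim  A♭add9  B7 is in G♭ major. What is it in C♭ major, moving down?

G♭ major down to C♭ major is a perfect fifth; each chord root moves by that interval while the quality stays the same.
Fdim: root F down a perfect fifth → Bb, giving Bbdim.
A♭add9: root A♭ down a perfect fifth → Db, giving Dbadd9.
B7: root B down a perfect fifth → E, giving E7.

Bbdim Dbadd9 E7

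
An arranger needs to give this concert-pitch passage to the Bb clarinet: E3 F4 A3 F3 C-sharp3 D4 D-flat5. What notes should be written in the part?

F#3 G4 B3 G3 D#3 E4 Eb5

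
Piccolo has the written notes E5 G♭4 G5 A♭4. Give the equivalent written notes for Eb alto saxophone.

C#7 Eb6 E7 F6

First find concert pitch: the piccolo sounds a perfect octave above written, so E5 G♭4 G5 A♭4 sounds E6 Gb5 G6 Ab5.
Then write for Eb alto saxophone: it sounds a major sixth below written, so the part must be a major sixth above concert.
E6 → C#7
Gb5 → Eb6
G6 → E7
Ab5 → F6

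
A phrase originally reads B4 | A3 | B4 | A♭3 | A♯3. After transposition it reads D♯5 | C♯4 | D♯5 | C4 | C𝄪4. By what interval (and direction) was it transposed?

From B4 to D#5 is 3 letter names — a third of some quality.
B4 to D#5 is 4 semitones, which makes it a major third; the second version is higher, so the direction is up.
Checking another pair — A#3 → C##4 — gives the same interval.

up a major third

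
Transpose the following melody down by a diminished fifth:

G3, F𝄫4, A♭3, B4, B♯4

C#3 Bbb3 D3 E#4 E##4

G3 down a diminished fifth is C#3.
Fbb4: a fifth down reaches B, and 6 semitones makes it Bbb3.
Ab3: a fifth down reaches D, and 6 semitones makes it D3.
A diminished fifth down from B4 gives E#4.
A diminished fifth down from B#4 gives E##4.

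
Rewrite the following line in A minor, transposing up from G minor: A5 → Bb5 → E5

B5 C6 F#5

G minor to A minor up is a major second, so every note moves up by that interval.
A5 becomes B5
Bb5 becomes C6
E5 becomes F#5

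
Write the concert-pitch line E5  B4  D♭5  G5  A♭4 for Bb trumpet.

The Bb trumpet sounds a major second below written, so the written part must be a major second above concert — transpose each note up.
E5 becomes F#5
B4 becomes C#5
Db5 becomes Eb5
G5 becomes A5
Ab4 becomes Bb4

F#5 C#5 Eb5 A5 Bb4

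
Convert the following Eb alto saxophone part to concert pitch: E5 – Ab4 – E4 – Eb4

G4 Cb4 G3 Gb3

Written C4 on the Eb alto saxophone sounds as Eb3, a major sixth lower; apply that shift to every note.
E5 -> G4
Ab4 -> Cb4
E4 -> G3
Eb4 -> Gb3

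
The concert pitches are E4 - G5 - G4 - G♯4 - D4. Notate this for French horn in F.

B4 D6 D5 D#5 A4

The French horn in F sounds a perfect fifth below written, so the written part must be a perfect fifth above concert — transpose each note up.
E4 -> B4
G5 -> D6
G4 -> D5
G#4 -> D#5
D4 -> A4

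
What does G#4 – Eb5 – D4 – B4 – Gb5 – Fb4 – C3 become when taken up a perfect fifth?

G#4 to D#5
Eb5 to Bb5
D4 to A4
B4 to F#5
Gb5 to Db6
Fb4 to Cb5
C3 to G3

D#5 Bb5 A4 F#5 Db6 Cb5 G3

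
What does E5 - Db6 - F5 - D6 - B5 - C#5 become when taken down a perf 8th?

E4 Db5 F4 D5 B4 C#4

E5: an octave down reaches E, and 12 semitones makes it E4.
Db6: an octave down reaches D, and 12 semitones makes it Db5.
A perfect octave down from F5 gives F4.
D6: an octave down reaches D, and 12 semitones makes it D5.
B5: an octave down reaches B, and 12 semitones makes it B4.
A perfect octave down from C#5 gives C#4.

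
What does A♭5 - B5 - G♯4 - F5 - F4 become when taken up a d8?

Ab5 gives Abb6
B5 gives Bb6
G#4 gives G5
F5 gives Fb6
F4 gives Fb5

Abb6 Bb6 G5 Fb6 Fb5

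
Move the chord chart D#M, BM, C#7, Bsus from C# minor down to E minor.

F#M DM E7 Dsus

C# minor down to E minor is a major sixth; each chord root moves by that interval while the quality stays the same.
D#M: root D# down a major sixth → F#, giving F#M.
BM: root B down a major sixth → D, giving DM.
C#7: root C# down a major sixth → E, giving E7.
Bsus: root B down a major sixth → D, giving Dsus.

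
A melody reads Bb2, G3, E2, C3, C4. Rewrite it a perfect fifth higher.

F3 D4 B2 G3 G4

Bb2 to F3
G3 to D4
E2 to B2
C3 to G3
C4 to G4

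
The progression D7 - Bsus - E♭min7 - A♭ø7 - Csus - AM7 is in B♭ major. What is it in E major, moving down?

G#7 E#sus Amin7 Dø7 F#sus D#M7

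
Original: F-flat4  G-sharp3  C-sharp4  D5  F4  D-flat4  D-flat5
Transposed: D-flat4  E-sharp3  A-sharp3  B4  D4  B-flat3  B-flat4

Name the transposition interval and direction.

Take the first pair: Fb4 → Db4. F to D spans 3 letter names, so the interval is some kind of third.
Db4 to Fb4 is 3 semitones, which makes it a minor third; the second version is lower, so the direction is down.
Checking another pair — Db5 → Bb4 — gives the same interval.

down a minor third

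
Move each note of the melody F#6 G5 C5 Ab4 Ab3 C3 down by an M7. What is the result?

G5 Ab4 Db4 Bbb3 Bbb2 Db2

F#6 down a major seventh is G5.
A major seventh down from G5 gives Ab4.
C5 down a major seventh is Db4.
Ab4 down a major seventh is Bbb3.
Ab3: a seventh down reaches B, and 11 semitones makes it Bbb2.
A major seventh down from C3 gives Db2.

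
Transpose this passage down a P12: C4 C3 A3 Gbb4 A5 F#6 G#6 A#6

C4: a twelfth down reaches F, and 19 semitones makes it F2.
C3: a twelfth down reaches F, and 19 semitones makes it F1.
A perfect twelfth down from A3 gives D2.
Gbb4 down a perfect twelfth is Cbb3.
A5: a twelfth down reaches D, and 19 semitones makes it D4.
F#6: a twelfth down reaches B, and 19 semitones makes it B4.
A perfect twelfth down from G#6 gives C#5.
A perfect twelfth down from A#6 gives D#5.

F2 F1 D2 Cbb3 D4 B4 C#5 D#5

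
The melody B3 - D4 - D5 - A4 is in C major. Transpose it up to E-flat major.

From C up to E-flat is a minor third; apply that to each pitch.
B3 → D4
D4 → F4
D5 → F5
A4 → C5

D4 F4 F5 C5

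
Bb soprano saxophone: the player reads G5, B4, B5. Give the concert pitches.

F5 A4 A5

Written C4 on the Bb soprano saxophone sounds as Bb3, a major second lower; apply that shift to every note.
G5 to F5
B4 to A4
B5 to A5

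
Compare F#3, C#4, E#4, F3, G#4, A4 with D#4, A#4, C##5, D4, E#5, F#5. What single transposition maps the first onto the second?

up a major sixth

From F#3 to D#4 is 6 letter names — a sixth of some quality.
F#3 to D#4 is 9 semitones, which makes it a major sixth; the second version is higher, so the direction is up.
Checking another pair — A4 → F#5 — gives the same interval.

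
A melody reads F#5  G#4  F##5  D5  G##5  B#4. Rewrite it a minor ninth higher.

G6 A5 G#6 Eb6 A#6 C#6

F#5 → G6
G#4 → A5
F##5 → G#6
D5 → Eb6
G##5 → A#6
B#4 → C#6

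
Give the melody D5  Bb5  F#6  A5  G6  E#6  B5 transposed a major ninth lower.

D5 becomes C4
Bb5 becomes Ab4
F#6 becomes E5
A5 becomes G4
G6 becomes F5
E#6 becomes D#5
B5 becomes A4

C4 Ab4 E5 G4 F5 D#5 A4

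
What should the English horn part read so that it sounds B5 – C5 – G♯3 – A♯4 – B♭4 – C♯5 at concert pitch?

F#6 G5 D#4 E#5 F5 G#5

Written C4 sounds as F3 on the English horn, so concert pitches are written a perfect fifth up.
B5 becomes F#6
C5 becomes G5
G#3 becomes D#4
A#4 becomes E#5
Bb4 becomes F5
C#5 becomes G#5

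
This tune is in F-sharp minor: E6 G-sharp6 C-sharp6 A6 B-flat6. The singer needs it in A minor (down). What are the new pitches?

G5 B5 E5 C6 Db6

F-sharp minor to A minor down is a major sixth, so every note moves down by that interval.
E6 → G5
G#6 → B5
C#6 → E5
A6 → C6
Bb6 → Db6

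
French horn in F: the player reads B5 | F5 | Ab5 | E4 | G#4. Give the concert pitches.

The French horn in F sounds a perfect fifth below written, so transpose each written note down a perfect fifth.
B5 gives E5
F5 gives Bb4
Ab5 gives Db5
E4 gives A3
G#4 gives C#4

E5 Bb4 Db5 A3 C#4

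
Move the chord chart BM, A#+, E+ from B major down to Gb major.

GbM F+ Cb+

B major down to Gb major is an augmented third; each chord root moves by that interval while the quality stays the same.
BM: root B down an augmented third → Gb, giving GbM.
A#+: root A# down an augmented third → F, giving F+.
E+: root E down an augmented third → Cb, giving Cb+.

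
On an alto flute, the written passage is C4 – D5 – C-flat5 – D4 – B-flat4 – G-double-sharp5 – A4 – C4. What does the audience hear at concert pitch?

The alto flute sounds a perfect fourth below written, so transpose each written note down a perfect fourth.
C4 becomes G3
D5 becomes A4
Cb5 becomes Gb4
D4 becomes A3
Bb4 becomes F4
G##5 becomes D##5
A4 becomes E4
C4 becomes G3

G3 A4 Gb4 A3 F4 D##5 E4 G3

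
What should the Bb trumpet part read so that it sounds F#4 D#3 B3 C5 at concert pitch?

The Bb trumpet sounds a major second below written, so the written part must be a major second above concert — transpose each note up.
F#4 → G#4
D#3 → E#3
B3 → C#4
C5 → D5

G#4 E#3 C#4 D5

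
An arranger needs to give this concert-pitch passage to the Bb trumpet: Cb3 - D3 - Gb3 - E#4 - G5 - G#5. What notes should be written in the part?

Db3 E3 Ab3 F##4 A5 A#5

The Bb trumpet sounds a major second below written, so the written part must be a major second above concert — transpose each note up.
Cb3 becomes Db3
D3 becomes E3
Gb3 becomes Ab3
E#4 becomes F##4
G5 becomes A5
G#5 becomes A#5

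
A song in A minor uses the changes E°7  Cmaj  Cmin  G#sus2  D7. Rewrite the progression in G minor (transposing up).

D°7 Bbmaj Bbmin F#sus2 C7

A minor up to G minor is a minor seventh; each chord root moves by that interval while the quality stays the same.
E°7: root E up a minor seventh → D, giving D°7.
Cmaj: root C up a minor seventh → Bb, giving Bbmaj.
Cmin: root C up a minor seventh → Bb, giving Bbmin.
G#sus2: root G# up a minor seventh → F#, giving F#sus2.
D7: root D up a minor seventh → C, giving C7.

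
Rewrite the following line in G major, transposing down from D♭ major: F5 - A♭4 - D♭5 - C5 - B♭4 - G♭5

D♭ major to G major down is a diminished fifth, so every note moves down by that interval.
F5 gives B4
Ab4 gives D4
Db5 gives G4
C5 gives F#4
Bb4 gives E4
Gb5 gives C5

B4 D4 G4 F#4 E4 C5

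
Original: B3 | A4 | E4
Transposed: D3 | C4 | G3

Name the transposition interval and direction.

down a major sixth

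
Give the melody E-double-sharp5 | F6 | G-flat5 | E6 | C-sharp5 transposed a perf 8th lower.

E##4 F5 Gb4 E5 C#4

A perfect octave down from E##5 gives E##4.
A perfect octave down from F6 gives F5.
Gb5: an octave down reaches G, and 12 semitones makes it Gb4.
E6: an octave down reaches E, and 12 semitones makes it E5.
C#5: an octave down reaches C, and 12 semitones makes it C#4.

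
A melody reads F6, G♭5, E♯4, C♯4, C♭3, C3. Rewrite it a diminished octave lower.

F6 down a diminished octave is F#5.
Gb5: an octave down reaches G, and 11 semitones makes it G4.
E#4 down a diminished octave is E##3.
C#4: an octave down reaches C, and 11 semitones makes it C##3.
A diminished octave down from Cb3 gives C2.
C3: an octave down reaches C, and 11 semitones makes it C#2.

F#5 G4 E##3 C##3 C2 C#2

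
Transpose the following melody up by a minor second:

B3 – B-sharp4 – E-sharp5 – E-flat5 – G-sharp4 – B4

C4 C#5 F#5 Fb5 A4 C5

A minor second up from B3 gives C4.
B#4 up a minor second is C#5.
E#5: a second up reaches F, and 1 semitone makes it F#5.
A minor second up from Eb5 gives Fb5.
G#4 up a minor second is A4.
B4 up a minor second is C5.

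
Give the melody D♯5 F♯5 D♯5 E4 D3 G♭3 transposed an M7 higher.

C##6 E#6 C##6 D#5 C#4 F4

D#5 up a major seventh is C##6.
A major seventh up from F#5 gives E#6.
D#5: a seventh up reaches C, and 11 semitones makes it C##6.
A major seventh up from E4 gives D#5.
A major seventh up from D3 gives C#4.
Gb3: a seventh up reaches F, and 11 semitones makes it F4.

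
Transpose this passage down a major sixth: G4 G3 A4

Bb3 Bb2 C4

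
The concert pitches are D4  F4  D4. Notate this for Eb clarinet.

B3 D4 B3

The Eb clarinet sounds a minor third above written, so the written part must be a minor third below concert — transpose each note down.
D4 gives B3
F4 gives D4
D4 gives B3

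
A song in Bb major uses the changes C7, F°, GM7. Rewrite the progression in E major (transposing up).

F#7 B° C#M7

Bb major up to E major is an augmented fourth; each chord root moves by that interval while the quality stays the same.
C7: root C up an augmented fourth → F#, giving F#7.
F°: root F up an augmented fourth → B, giving B°.
GM7: root G up an augmented fourth → C#, giving C#M7.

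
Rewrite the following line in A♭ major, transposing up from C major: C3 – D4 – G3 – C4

Ab3 Bb4 Eb4 Ab4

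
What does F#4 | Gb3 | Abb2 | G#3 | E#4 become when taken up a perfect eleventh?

B5 Cb5 Dbb4 C#5 A#5

F#4 to B5
Gb3 to Cb5
Abb2 to Dbb4
G#3 to C#5
E#4 to A#5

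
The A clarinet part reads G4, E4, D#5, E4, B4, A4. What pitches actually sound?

E4 C#4 B#4 C#4 G#4 F#4

The A clarinet sounds a minor third below written, so transpose each written note down a minor third.
G4 → E4
E4 → C#4
D#5 → B#4
E4 → C#4
B4 → G#4
A4 → F#4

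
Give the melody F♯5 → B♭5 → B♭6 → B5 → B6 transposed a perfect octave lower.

F#5 to F#4
Bb5 to Bb4
Bb6 to Bb5
B5 to B4
B6 to B5

F#4 Bb4 Bb5 B4 B5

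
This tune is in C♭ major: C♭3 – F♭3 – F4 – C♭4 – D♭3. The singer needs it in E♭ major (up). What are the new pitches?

Eb3 Ab3 A4 Eb4 F3

From C♭ up to E♭ is a major third; apply that to each pitch.
Cb3 -> Eb3
Fb3 -> Ab3
F4 -> A4
Cb4 -> Eb4
Db3 -> F3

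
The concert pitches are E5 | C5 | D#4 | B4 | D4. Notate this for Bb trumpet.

F#5 D5 E#4 C#5 E4

Written C4 sounds as Bb3 on the Bb trumpet, so concert pitches are written a major second up.
E5 to F#5
C5 to D5
D#4 to E#4
B4 to C#5
D4 to E4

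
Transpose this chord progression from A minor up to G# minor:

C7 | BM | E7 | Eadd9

B7 A#M D#7 D#add9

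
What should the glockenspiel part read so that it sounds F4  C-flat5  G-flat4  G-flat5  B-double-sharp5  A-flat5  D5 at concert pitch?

F2 Cb3 Gb2 Gb3 B##3 Ab3 D3

Written C4 sounds as C6 on the glockenspiel, so concert pitches are written a perfect fifteenth down.
F4 to F2
Cb5 to Cb3
Gb4 to Gb2
Gb5 to Gb3
B##5 to B##3
Ab5 to Ab3
D5 to D3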